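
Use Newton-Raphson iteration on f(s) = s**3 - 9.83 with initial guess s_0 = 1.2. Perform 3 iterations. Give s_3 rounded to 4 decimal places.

f'(s) = 3s**2
s_0 = 1.200000: f = -8.102000, f' = 4.320000 → s_1 = 1.200000 - (-8.102000)/(4.320000) = 3.075463
s_1 = 3.075463: f = 19.259182, f' = 28.375417 → s_2 = 3.075463 - (19.259182)/(28.375417) = 2.396735
s_2 = 2.396735: f = 3.937662, f' = 17.233020 → s_3 = 2.396735 - (3.937662)/(17.233020) = 2.168240

2.1682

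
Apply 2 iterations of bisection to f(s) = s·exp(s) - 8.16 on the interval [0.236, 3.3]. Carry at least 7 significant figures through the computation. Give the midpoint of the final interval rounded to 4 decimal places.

f(0.236000) = -7.861183, f(3.300000) = 81.311708 (opposite signs)
step 1: m = 1.768000, f(m) = 2.198930 > 0 → root in [0.236000, 1.768000]
step 2: m = 1.002000, f(m) = -5.430829 < 0 → root in [1.002000, 1.768000]
Midpoint of [1.002000, 1.768000] = 1.385000

1.3850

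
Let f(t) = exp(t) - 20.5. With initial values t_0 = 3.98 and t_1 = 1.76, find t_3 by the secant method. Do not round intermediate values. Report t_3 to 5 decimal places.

3.52096

f(t_0) = 33.017034, f(t_1) = -14.687563
t_2 = 1.760000 - (-14.687563)·(1.760000 - 3.980000)/(-14.687563 - (33.017034)) = 2.443506; f(t_2) = -8.986662
t_3 = 2.443506 - (-8.986662)·(2.443506 - 1.760000)/(-8.986662 - (-14.687563)) = 3.520957; f(t_3) = 13.316769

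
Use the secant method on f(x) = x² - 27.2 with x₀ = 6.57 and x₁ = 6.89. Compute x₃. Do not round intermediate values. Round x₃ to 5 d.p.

Secant update: x_(k+1) = x_k − f(x_k)·(x_k − x_(k-1))/(f(x_k) − f(x_(k-1))).
f(x_0) = 15.964900, f(x_1) = 20.272100
x_2 = 6.890000 - (20.272100)·(6.890000 - 6.570000)/(20.272100 - (15.964900)) = 5.383900; f(x_2) = 1.786384
x_3 = 5.383900 - (1.786384)·(5.383900 - 6.890000)/(1.786384 - (20.272100)) = 5.238357; f(x_3) = 0.240386

5.23836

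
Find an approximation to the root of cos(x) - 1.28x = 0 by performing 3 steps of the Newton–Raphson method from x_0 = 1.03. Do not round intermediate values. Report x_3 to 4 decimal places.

f'(x) = -sin(x) - 1.28
x_0 = 1.030000: f = -0.803581, f' = -2.137299 → x_1 = 1.030000 - (-0.803581)/(-2.137299) = 0.654020
x_1 = 0.654020: f = -0.043502, f' = -1.888382 → x_2 = 0.654020 - (-0.043502)/(-1.888382) = 0.630984
x_2 = 0.630984: f = -0.000212, f' = -1.869939 → x_3 = 0.630984 - (-0.000212)/(-1.869939) = 0.630871

0.6309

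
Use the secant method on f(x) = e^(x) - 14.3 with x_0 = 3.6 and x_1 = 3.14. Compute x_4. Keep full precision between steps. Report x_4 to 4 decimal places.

f(x_0) = 22.298234, f(x_1) = 8.803867
x_2 = 3.140000 - (8.803867)·(3.140000 - 3.600000)/(8.803867 - (22.298234)) = 2.839891; f(x_2) = 2.813903
x_3 = 2.839891 - (2.813903)·(2.839891 - 3.140000)/(2.813903 - (8.803867)) = 2.698909; f(x_3) = 0.563509
x_4 = 2.698909 - (0.563509)·(2.698909 - 2.839891)/(0.563509 - (2.813903)) = 2.663607; f(x_4) = 0.047943

2.6636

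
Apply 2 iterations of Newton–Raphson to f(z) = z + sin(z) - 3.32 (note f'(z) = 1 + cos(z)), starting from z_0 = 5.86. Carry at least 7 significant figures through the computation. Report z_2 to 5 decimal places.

Newton update: z ← z − f(z)/f'(z).
z_0 = 5.860000: f = 2.129333, f' = 1.911785 → z_1 = 5.860000 - (2.129333)/(1.911785) = 4.746207
z_1 = 4.746207: f = 0.426779, f' = 1.033812 → z_2 = 4.746207 - (0.426779)/(1.033812) = 4.333386

4.33339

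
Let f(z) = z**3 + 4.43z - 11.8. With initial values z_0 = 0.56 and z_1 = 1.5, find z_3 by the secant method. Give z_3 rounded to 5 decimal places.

1.64526

Secant update: z_(k+1) = z_k − f(z_k)·(z_k − z_(k-1))/(f(z_k) − f(z_(k-1))).
f(z_0) = -9.143584, f(z_1) = -1.780000
z_2 = 1.500000 - (-1.780000)·(1.500000 - 0.560000)/(-1.780000 - (-9.143584)) = 1.727226; f(z_2) = 1.004465
z_3 = 1.727226 - (1.004465)·(1.727226 - 1.500000)/(1.004465 - (-1.780000)) = 1.645257; f(z_3) = -0.058015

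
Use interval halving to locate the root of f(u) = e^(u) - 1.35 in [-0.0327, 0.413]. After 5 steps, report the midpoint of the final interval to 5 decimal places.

f(-0.032700) = -0.382171, f(0.413000) = 0.161345 (opposite signs)
step 1: m = 0.190150, f(m) = -0.140569 < 0 → root in [0.190150, 0.413000]
step 2: m = 0.301575, f(m) = 0.001987 > 0 → root in [0.190150, 0.301575]
step 3: m = 0.245862, f(m) = -0.071276 < 0 → root in [0.245862, 0.301575]
step 4: m = 0.273719, f(m) = -0.035155 < 0 → root in [0.273719, 0.301575]
step 5: m = 0.287647, f(m) = -0.016714 < 0 → root in [0.287647, 0.301575]
Midpoint of [0.287647, 0.301575] = 0.294611

0.29461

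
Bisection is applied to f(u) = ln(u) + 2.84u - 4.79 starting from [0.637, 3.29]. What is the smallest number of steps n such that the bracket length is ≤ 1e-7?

25

Initial width b − a = 3.29 − 0.637 = 2.653000.
After n steps the width is (b−a)/2^n; need (b−a)/2^n ≤ 1e-7.
So n ≥ log₂(2.653000/1e-7) = log₂(26530000.0000) ≈ 24.6611.
Hence n = 25.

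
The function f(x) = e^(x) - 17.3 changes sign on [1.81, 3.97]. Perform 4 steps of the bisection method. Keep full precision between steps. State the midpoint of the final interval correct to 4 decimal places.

f(1.810000) = -11.189553, f(3.970000) = 35.684531 (opposite signs)
step 1: m = 2.890000, f(m) = 0.693310 > 0 → root in [1.810000, 2.890000]
step 2: m = 2.350000, f(m) = -6.814430 < 0 → root in [2.350000, 2.890000]
step 3: m = 2.620000, f(m) = -3.564276 < 0 → root in [2.620000, 2.890000]
step 4: m = 2.755000, f(m) = -1.578959 < 0 → root in [2.755000, 2.890000]
Midpoint of [2.755000, 2.890000] = 2.822500

2.8225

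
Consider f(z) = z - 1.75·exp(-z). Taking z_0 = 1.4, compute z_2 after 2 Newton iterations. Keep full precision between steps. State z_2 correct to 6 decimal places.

Newton update: z ← z − f(z)/f'(z).
f'(z) = 1 + 1.75·exp(-z)
z_0 = 1.400000: f = 0.968455, f' = 1.431545 → z_1 = 1.400000 - (0.968455)/(1.431545) = 0.723489
z_1 = 0.723489: f = -0.125360, f' = 1.848849 → z_2 = 0.723489 - (-0.125360)/(1.848849) = 0.791294

0.791294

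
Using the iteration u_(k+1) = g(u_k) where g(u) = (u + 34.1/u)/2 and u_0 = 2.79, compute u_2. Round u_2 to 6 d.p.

u_1 = g(2.790000) = 7.506111
u_2 = g(7.506111) = 6.024538

6.024538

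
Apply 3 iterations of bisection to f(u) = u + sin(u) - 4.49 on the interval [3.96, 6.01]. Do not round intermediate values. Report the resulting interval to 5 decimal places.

f(3.960000) = -1.260058, f(6.010000) = 1.250200 (opposite signs)
step 1: m = 4.985000, f(m) = -0.468071 < 0 → root in [4.985000, 6.010000]
step 2: m = 5.497500, f(m) = 0.300190 > 0 → root in [4.985000, 5.497500]
step 3: m = 5.241250, f(m) = -0.112132 < 0 → root in [5.241250, 5.497500]

[5.24125, 5.49750]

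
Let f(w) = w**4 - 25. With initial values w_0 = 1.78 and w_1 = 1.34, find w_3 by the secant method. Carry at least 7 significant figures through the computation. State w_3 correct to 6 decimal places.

1.910830

f(w_0) = -14.961241, f(w_1) = -21.775821
w_2 = 1.340000 - (-21.775821)·(1.340000 - 1.780000)/(-21.775821 - (-14.961241)) = 2.746009; f(w_2) = 31.860144
w_3 = 2.746009 - (31.860144)·(2.746009 - 1.340000)/(31.860144 - (-21.775821)) = 1.910830; f(w_3) = -11.668225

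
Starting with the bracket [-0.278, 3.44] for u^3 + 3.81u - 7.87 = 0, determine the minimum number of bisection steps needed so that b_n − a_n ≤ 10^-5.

Initial width b − a = 3.44 − -0.278 = 3.718000.
After n steps the width is (b−a)/2^n; need (b−a)/2^n ≤ 10^-5.
So n ≥ log₂(3.718000/10^-5) = log₂(371800.0000) ≈ 18.5042.
Hence n = 19.

19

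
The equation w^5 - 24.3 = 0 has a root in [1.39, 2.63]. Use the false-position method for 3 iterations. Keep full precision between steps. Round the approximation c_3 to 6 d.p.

f(1.390000) = -19.111116, f(2.630000) = 101.528420
step 1: c = 1.586435, f(c) = -14.251276 < 0 → new bracket [1.586435, 2.630000]
step 2: c = 1.714887, f(c) = -9.468771 < 0 → new bracket [1.714887, 2.630000]
step 3: c = 1.792952, f(c) = -5.771385 < 0 → new bracket [1.792952, 2.630000]

1.792952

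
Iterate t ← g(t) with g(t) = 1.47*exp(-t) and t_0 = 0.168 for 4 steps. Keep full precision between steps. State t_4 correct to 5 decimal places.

t_1 = g(0.168000) = 1.242670
t_2 = g(1.242670) = 0.424260
t_3 = g(0.424260) = 0.961753
t_4 = g(0.961753) = 0.561867

0.56187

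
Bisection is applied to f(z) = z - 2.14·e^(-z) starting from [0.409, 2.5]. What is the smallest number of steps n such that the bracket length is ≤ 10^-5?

Initial width b − a = 2.5 − 0.409 = 2.091000.
After n steps the width is (b−a)/2^n; need (b−a)/2^n ≤ 10^-5.
So n ≥ log₂(2.091000/10^-5) = log₂(209100.0000) ≈ 17.6738.
Hence n = 18.

18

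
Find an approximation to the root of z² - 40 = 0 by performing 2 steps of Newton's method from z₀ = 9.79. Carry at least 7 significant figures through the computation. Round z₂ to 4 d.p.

Newton update: z ← z − f(z)/f'(z).
f'(z) = 2z
z_0 = 9.790000: f = 55.844100, f' = 19.580000 → z_1 = 9.790000 - (55.844100)/(19.580000) = 6.937901
z_1 = 6.937901: f = 8.134469, f' = 13.875802 → z_2 = 6.937901 - (8.134469)/(13.875802) = 6.351667

6.3517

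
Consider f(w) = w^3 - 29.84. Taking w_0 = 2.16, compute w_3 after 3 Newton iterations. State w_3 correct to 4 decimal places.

3.1028

f'(w) = 3w^2
w_0 = 2.160000: f = -19.762304, f' = 13.996800 → w_1 = 2.160000 - (-19.762304)/(13.996800) = 3.571916
w_1 = 3.571916: f = 15.732585, f' = 38.275749 → w_2 = 3.571916 - (15.732585)/(38.275749) = 3.160883
w_2 = 3.160883: f = 1.740960, f' = 29.973547 → w_3 = 3.160883 - (1.740960)/(29.973547) = 3.102800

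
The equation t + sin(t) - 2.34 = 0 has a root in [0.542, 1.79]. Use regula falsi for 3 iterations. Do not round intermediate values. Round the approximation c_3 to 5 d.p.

False-position update: c = (a·f(b) − b·f(a))/(f(b) − f(a)); replace the endpoint whose sign matches f(c).
f(0.542000) = -1.282150, f(1.790000) = 0.426071
step 1: c = 1.478719, f(c) = 0.134483 > 0 → new bracket [0.542000, 1.478719]
step 2: c = 1.389795, f(c) = 0.033459 > 0 → new bracket [0.542000, 1.389795]
step 3: c = 1.368234, f(c) = 0.007788 > 0 → new bracket [0.542000, 1.368234]

1.36823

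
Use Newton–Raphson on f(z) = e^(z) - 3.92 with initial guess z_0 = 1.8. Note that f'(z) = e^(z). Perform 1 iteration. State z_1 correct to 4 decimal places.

Newton update: z ← z − f(z)/f'(z).
z_0 = 1.800000: f = 2.129647, f' = 6.049647 → z_1 = 1.800000 - (2.129647)/(6.049647) = 1.447972

1.4480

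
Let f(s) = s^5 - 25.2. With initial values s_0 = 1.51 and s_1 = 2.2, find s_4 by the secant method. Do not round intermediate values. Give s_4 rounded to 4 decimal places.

Secant update: s_(k+1) = s_k − f(s_k)·(s_k − s_(k-1))/(f(s_k) − f(s_(k-1))).
f(s_0) = -17.349727, f(s_1) = 26.336320
s_2 = 2.200000 - (26.336320)·(2.200000 - 1.510000)/(26.336320 - (-17.349727)) = 1.784031; f(s_2) = -7.127783
s_3 = 1.784031 - (-7.127783)·(1.784031 - 2.200000)/(-7.127783 - (26.336320)) = 1.872631; f(s_3) = -2.171734
s_4 = 1.872631 - (-2.171734)·(1.872631 - 1.784031)/(-2.171734 - (-7.127783)) = 1.911456; f(s_4) = 0.316514

1.9115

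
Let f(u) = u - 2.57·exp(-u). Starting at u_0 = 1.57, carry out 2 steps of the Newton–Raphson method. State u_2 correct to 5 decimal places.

f'(u) = 1 + 2.57·exp(-u)
u_0 = 1.570000: f = 1.035324, f' = 1.534676 → u_1 = 1.570000 - (1.035324)/(1.534676) = 0.895380
u_1 = 0.895380: f = -0.154343, f' = 2.049723 → u_2 = 0.895380 - (-0.154343)/(2.049723) = 0.970679

0.97068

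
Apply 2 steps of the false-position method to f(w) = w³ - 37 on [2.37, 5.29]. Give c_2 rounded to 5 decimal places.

3.13611

f(2.370000) = -23.687947, f(5.290000) = 111.035889
step 1: c = 2.883412, f(c) = -13.027131 < 0 → new bracket [2.883412, 5.290000]
step 2: c = 3.136114, f(c) = -6.155671 < 0 → new bracket [3.136114, 5.290000]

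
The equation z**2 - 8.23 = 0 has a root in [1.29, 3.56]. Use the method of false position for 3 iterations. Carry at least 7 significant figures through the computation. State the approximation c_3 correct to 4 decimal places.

f(1.290000) = -6.565900, f(3.560000) = 4.443600
step 1: c = 2.643794, f(c) = -1.240354 < 0 → new bracket [2.643794, 3.560000]
step 2: c = 2.843729, f(c) = -0.143208 < 0 → new bracket [2.843729, 3.560000]
step 3: c = 2.866092, f(c) = -0.015518 < 0 → new bracket [2.866092, 3.560000]

2.8661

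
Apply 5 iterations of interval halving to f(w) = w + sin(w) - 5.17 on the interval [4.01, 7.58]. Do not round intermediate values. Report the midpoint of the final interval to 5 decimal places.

5.73922

f(4.010000) = -1.923301, f(7.580000) = 3.372701 (opposite signs)
step 1: m = 5.795000, f(m) = 0.155976 > 0 → root in [4.010000, 5.795000]
step 2: m = 4.902500, f(m) = -1.249483 < 0 → root in [4.902500, 5.795000]
step 3: m = 5.348750, f(m) = -0.625514 < 0 → root in [5.348750, 5.795000]
step 4: m = 5.571875, f(m) = -0.250952 < 0 → root in [5.571875, 5.795000]
step 5: m = 5.683438, f(m) = -0.050997 < 0 → root in [5.683438, 5.795000]
Midpoint of [5.683438, 5.795000] = 5.739219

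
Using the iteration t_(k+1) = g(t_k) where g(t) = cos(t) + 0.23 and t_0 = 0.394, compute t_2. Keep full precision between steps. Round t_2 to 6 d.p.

0.635399

t_1 = g(0.394000) = 1.153381
t_2 = g(1.153381) = 0.635399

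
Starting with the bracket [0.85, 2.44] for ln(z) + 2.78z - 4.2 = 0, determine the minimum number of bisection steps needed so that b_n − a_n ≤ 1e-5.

18

Initial width b − a = 2.44 − 0.85 = 1.590000.
After n steps the width is (b−a)/2^n; need (b−a)/2^n ≤ 1e-5.
So n ≥ log₂(1.590000/1e-5) = log₂(159000.0000) ≈ 17.2787.
Hence n = 18.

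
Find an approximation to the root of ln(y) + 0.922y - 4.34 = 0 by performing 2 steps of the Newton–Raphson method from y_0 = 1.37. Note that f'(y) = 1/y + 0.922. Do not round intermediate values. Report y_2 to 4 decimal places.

y_0 = 1.370000: f = -2.762049, f' = 1.651927 → y_1 = 1.370000 - (-2.762049)/(1.651927) = 3.042017
y_1 = 3.042017: f = -0.422740, f' = 1.250729 → y_2 = 3.042017 - (-0.422740)/(1.250729) = 3.380011

3.3800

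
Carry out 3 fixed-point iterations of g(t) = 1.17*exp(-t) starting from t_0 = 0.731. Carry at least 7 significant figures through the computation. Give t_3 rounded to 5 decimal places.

0.60102

t_1 = g(0.731000) = 0.563270
t_2 = g(0.563270) = 0.666133
t_3 = g(0.666133) = 0.601019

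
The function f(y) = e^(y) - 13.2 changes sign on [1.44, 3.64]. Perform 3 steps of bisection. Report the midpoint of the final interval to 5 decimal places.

f(1.440000) = -8.979304, f(3.640000) = 24.891837 (opposite signs)
step 1: m = 2.540000, f(m) = -0.520329 < 0 → root in [2.540000, 3.640000]
step 2: m = 3.090000, f(m) = 8.777078 > 0 → root in [2.540000, 3.090000]
step 3: m = 2.815000, f(m) = 3.493176 > 0 → root in [2.540000, 2.815000]
Midpoint of [2.540000, 2.815000] = 2.677500

2.67750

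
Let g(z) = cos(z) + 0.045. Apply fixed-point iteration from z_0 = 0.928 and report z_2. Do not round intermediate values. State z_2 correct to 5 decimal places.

0.84444

z_1 = g(0.928000) = 0.644436
z_2 = g(0.644436) = 0.844439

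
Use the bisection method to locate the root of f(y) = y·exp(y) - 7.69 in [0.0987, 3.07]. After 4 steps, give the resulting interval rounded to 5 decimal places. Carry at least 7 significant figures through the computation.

[1.39864, 1.58435]

f(0.098700) = -7.581061, f(3.070000) = 58.443641 (opposite signs)
step 1: m = 1.584350, f(m) = 0.035482 > 0 → root in [0.098700, 1.584350]
step 2: m = 0.841525, f(m) = -5.737744 < 0 → root in [0.841525, 1.584350]
step 3: m = 1.212938, f(m) = -3.610467 < 0 → root in [1.212938, 1.584350]
step 4: m = 1.398644, f(m) = -2.025907 < 0 → root in [1.398644, 1.584350]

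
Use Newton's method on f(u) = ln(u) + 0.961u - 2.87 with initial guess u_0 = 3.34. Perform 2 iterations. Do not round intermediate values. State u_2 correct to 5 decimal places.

Newton update: u ← u − f(u)/f'(u).
f'(u) = 1/u + 0.961
u_0 = 3.340000: f = 1.545711, f' = 1.260401 → u_1 = 3.340000 - (1.545711)/(1.260401) = 2.113636
u_1 = 2.113636: f = -0.090386, f' = 1.434118 → u_2 = 2.113636 - (-0.090386)/(1.434118) = 2.176662

2.17666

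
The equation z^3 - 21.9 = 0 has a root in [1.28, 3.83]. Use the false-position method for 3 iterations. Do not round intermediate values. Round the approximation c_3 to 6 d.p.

2.740188

f(1.280000) = -19.802848, f(3.830000) = 34.281887
step 1: c = 2.213669, f(c) = -11.052284 < 0 → new bracket [2.213669, 3.830000]
step 2: c = 2.607724, f(c) = -4.166888 < 0 → new bracket [2.607724, 3.830000]
step 3: c = 2.740188, f(c) = -1.324933 < 0 → new bracket [2.740188, 3.830000]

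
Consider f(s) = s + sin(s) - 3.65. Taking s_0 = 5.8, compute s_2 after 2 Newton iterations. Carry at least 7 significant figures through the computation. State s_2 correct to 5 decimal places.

f'(s) = 1 + cos(s)
s_0 = 5.800000: f = 1.685398, f' = 1.885520 → s_1 = 5.800000 - (1.685398)/(1.885520) = 4.906136
s_1 = 4.906136: f = 0.274846, f' = 1.192537 → s_2 = 4.906136 - (0.274846)/(1.192537) = 4.675664

4.67566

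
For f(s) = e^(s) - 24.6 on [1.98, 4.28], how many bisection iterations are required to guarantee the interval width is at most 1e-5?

18

Initial width b − a = 4.28 − 1.98 = 2.300000.
After n steps the width is (b−a)/2^n; need (b−a)/2^n ≤ 1e-5.
So n ≥ log₂(2.300000/1e-5) = log₂(230000.0000) ≈ 17.8113.
Hence n = 18.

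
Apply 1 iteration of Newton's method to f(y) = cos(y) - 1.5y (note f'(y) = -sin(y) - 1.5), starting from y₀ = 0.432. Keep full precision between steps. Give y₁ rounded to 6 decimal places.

0.567577

y_0 = 0.432000: f = 0.260130, f' = -1.918688 → y_1 = 0.432000 - (0.260130)/(-1.918688) = 0.567577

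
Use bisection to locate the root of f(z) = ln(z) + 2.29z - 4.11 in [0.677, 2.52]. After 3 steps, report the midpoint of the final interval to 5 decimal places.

1.48331

f(0.677000) = -2.949754, f(2.520000) = 2.585059 (opposite signs)
step 1: m = 1.598500, f(m) = 0.019631 > 0 → root in [0.677000, 1.598500]
step 2: m = 1.137750, f(m) = -1.375500 < 0 → root in [1.137750, 1.598500]
step 3: m = 1.368125, f(m) = -0.663553 < 0 → root in [1.368125, 1.598500]
Midpoint of [1.368125, 1.598500] = 1.483313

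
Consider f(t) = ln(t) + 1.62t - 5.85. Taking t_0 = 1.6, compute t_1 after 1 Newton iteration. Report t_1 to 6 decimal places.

Newton update: t ← t − f(t)/f'(t).
f'(t) = 1/t + 1.62
t_0 = 1.600000: f = -2.787996, f' = 2.245000 → t_1 = 1.600000 - (-2.787996)/(2.245000) = 2.841869

2.841869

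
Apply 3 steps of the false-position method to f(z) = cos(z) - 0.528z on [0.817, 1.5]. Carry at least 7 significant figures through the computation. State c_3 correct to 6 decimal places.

1.008906

False-position update: c = (a·f(b) − b·f(a))/(f(b) − f(a)); replace the endpoint whose sign matches f(c).
f(0.817000) = 0.253036, f(1.500000) = -0.721263
step 1: c = 0.994382, f(c) = 0.019987 > 0 → new bracket [0.994382, 1.500000]
step 2: c = 1.008016, f(c) = 0.001308 > 0 → new bracket [1.008016, 1.500000]
step 3: c = 1.008906, f(c) = 0.000084 > 0 → new bracket [1.008906, 1.500000]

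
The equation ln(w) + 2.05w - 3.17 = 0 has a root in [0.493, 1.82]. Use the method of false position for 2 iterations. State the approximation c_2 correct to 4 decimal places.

False-position update: c = (a·f(b) − b·f(a))/(f(b) − f(a)); replace the endpoint whose sign matches f(c).
f(0.493000) = -2.866596, f(1.820000) = 1.159837
step 1: c = 1.437750, f(c) = 0.140467 > 0 → new bracket [0.493000, 1.437750]
step 2: c = 1.393619, f(c) = 0.018822 > 0 → new bracket [0.493000, 1.393619]

1.3936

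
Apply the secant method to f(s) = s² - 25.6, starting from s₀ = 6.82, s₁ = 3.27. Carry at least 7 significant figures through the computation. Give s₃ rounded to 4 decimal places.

f(s_0) = 20.912400, f(s_1) = -14.907100
s_2 = 3.270000 - (-14.907100)·(3.270000 - 6.820000)/(-14.907100 - (20.912400)) = 4.747413; f(s_2) = -3.062067
s_3 = 4.747413 - (-3.062067)·(4.747413 - 3.270000)/(-3.062067 - (-14.907100)) = 5.129340; f(s_3) = 0.710132

5.1293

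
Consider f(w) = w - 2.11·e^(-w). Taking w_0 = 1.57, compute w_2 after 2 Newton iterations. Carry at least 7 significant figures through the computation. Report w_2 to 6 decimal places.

0.875361

f'(w) = 1 + 2.11·e^(-w)
w_0 = 1.570000: f = 1.131025, f' = 1.438975 → w_1 = 1.570000 - (1.131025)/(1.438975) = 0.784007
w_1 = 0.784007: f = -0.179362, f' = 1.963369 → w_2 = 0.784007 - (-0.179362)/(1.963369) = 0.875361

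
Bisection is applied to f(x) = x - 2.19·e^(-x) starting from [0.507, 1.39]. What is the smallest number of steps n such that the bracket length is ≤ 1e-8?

27

Initial width b − a = 1.39 − 0.507 = 0.883000.
After n steps the width is (b−a)/2^n; need (b−a)/2^n ≤ 1e-8.
So n ≥ log₂(0.883000/1e-8) = log₂(88300000.0000) ≈ 26.3959.
Hence n = 27.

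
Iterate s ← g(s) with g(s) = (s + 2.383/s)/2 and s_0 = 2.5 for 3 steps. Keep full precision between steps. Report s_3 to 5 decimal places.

s_1 = g(2.500000) = 1.726600
s_2 = g(1.726600) = 1.553385
s_3 = g(1.553385) = 1.543727

1.54373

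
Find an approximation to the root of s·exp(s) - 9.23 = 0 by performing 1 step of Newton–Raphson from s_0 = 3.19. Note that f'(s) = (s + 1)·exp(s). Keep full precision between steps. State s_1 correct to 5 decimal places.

2.51936

Newton update: s ← s − f(s)/f'(s).
s_0 = 3.190000: f = 68.250084, f' = 101.768511 → s_1 = 3.190000 - (68.250084)/(101.768511) = 2.519360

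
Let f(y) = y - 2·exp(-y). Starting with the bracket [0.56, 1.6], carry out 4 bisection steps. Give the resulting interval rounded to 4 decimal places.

[0.8200, 0.8850]

f(0.560000) = -0.582418, f(1.600000) = 1.196207 (opposite signs)
step 1: m = 1.080000, f(m) = 0.400809 > 0 → root in [0.560000, 1.080000]
step 2: m = 0.820000, f(m) = -0.060863 < 0 → root in [0.820000, 1.080000]
step 3: m = 0.950000, f(m) = 0.176518 > 0 → root in [0.820000, 0.950000]
step 4: m = 0.885000, f(m) = 0.059572 > 0 → root in [0.820000, 0.885000]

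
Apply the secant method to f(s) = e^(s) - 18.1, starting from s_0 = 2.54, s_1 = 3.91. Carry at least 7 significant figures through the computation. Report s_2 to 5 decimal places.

Secant update: s_(k+1) = s_k − f(s_k)·(s_k − s_(k-1))/(f(s_k) − f(s_(k-1))).
f(s_0) = -5.420329, f(s_1) = 31.798952
s_2 = 3.910000 - (31.798952)·(3.910000 - 2.540000)/(31.798952 - (-5.420329)) = 2.739516; f(s_2) = -2.620505

2.73952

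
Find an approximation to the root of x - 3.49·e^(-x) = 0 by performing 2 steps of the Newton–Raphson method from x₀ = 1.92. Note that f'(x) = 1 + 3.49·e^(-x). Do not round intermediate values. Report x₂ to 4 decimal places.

x_0 = 1.920000: f = 1.408342, f' = 1.511658 → x_1 = 1.920000 - (1.408342)/(1.511658) = 0.988347
x_1 = 0.988347: f = -0.310602, f' = 2.298949 → x_2 = 0.988347 - (-0.310602)/(2.298949) = 1.123453

1.1235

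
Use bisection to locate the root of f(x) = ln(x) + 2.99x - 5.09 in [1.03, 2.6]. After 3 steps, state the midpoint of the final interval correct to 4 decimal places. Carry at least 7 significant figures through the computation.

f(1.030000) = -1.980741, f(2.600000) = 3.639511 (opposite signs)
step 1: m = 1.815000, f(m) = 0.932935 > 0 → root in [1.030000, 1.815000]
step 2: m = 1.422500, f(m) = -0.484309 < 0 → root in [1.422500, 1.815000]
step 3: m = 1.618750, f(m) = 0.231717 > 0 → root in [1.422500, 1.618750]
Midpoint of [1.422500, 1.618750] = 1.520625

1.5206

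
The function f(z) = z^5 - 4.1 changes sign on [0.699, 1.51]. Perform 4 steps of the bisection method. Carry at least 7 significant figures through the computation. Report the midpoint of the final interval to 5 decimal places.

f(0.699000) = -3.933127, f(1.510000) = 3.750273 (opposite signs)
step 1: m = 1.104500, f(m) = -2.456277 < 0 → root in [1.104500, 1.510000]
step 2: m = 1.307250, f(m) = -0.282375 < 0 → root in [1.307250, 1.510000]
step 3: m = 1.408625, f(m) = 1.445963 > 0 → root in [1.307250, 1.408625]
step 4: m = 1.357938, f(m) = 0.517415 > 0 → root in [1.307250, 1.357938]
Midpoint of [1.307250, 1.357938] = 1.332594

1.33259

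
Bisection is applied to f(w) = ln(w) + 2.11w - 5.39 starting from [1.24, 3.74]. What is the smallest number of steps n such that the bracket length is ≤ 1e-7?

25

Initial width b − a = 3.74 − 1.24 = 2.500000.
After n steps the width is (b−a)/2^n; need (b−a)/2^n ≤ 1e-7.
So n ≥ log₂(2.500000/1e-7) = log₂(25000000.0000) ≈ 24.5754.
Hence n = 25.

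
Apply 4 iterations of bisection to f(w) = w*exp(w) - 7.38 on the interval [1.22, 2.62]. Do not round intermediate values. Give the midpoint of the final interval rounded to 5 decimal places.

1.52625

f(1.220000) = -3.247631, f(2.620000) = 28.607596 (opposite signs)
step 1: m = 1.920000, f(m) = 5.716240 > 0 → root in [1.220000, 1.920000]
step 2: m = 1.570000, f(m) = 0.166438 > 0 → root in [1.220000, 1.570000]
step 3: m = 1.395000, f(m) = -1.751210 < 0 → root in [1.395000, 1.570000]
step 4: m = 1.482500, f(m) = -0.851156 < 0 → root in [1.482500, 1.570000]
Midpoint of [1.482500, 1.570000] = 1.526250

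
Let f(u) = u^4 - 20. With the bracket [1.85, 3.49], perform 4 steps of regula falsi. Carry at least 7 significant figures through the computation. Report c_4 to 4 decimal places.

2.0778

f(1.850000) = -8.286494, f(3.490000) = 128.354836
step 1: c = 1.949456, f(c) = -5.557111 < 0 → new bracket [1.949456, 3.490000]
step 2: c = 2.013386, f(c) = -3.567321 < 0 → new bracket [2.013386, 3.490000]
step 3: c = 2.053315, f(c) = -2.224463 < 0 → new bracket [2.053315, 3.490000]
step 4: c = 2.077790, f(c) = -1.361690 < 0 → new bracket [2.077790, 3.490000]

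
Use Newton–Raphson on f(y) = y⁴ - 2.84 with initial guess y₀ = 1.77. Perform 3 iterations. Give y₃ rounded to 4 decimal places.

f'(y) = 4y³
y_0 = 1.770000: f = 6.975062, f' = 22.180932 → y_1 = 1.770000 - (6.975062)/(22.180932) = 1.455538
y_1 = 1.455538: f = 1.648426, f' = 12.334756 → y_2 = 1.455538 - (1.648426)/(12.334756) = 1.321897
y_2 = 1.321897: f = 0.213449, f' = 9.239596 → y_3 = 1.321897 - (0.213449)/(9.239596) = 1.298796

1.2988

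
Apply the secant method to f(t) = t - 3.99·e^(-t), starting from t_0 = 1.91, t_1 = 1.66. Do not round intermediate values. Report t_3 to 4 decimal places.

1.2106

Secant update: t_(k+1) = t_k − f(t_k)·(t_k − t_(k-1))/(f(t_k) − f(t_(k-1))).
f(t_0) = 1.319159, f(t_1) = 0.901345
t_2 = 1.660000 - (0.901345)·(1.660000 - 1.910000)/(0.901345 - (1.319159)) = 1.120678; f(t_2) = -0.180297
t_3 = 1.120678 - (-0.180297)·(1.120678 - 1.660000)/(-0.180297 - (0.901345)) = 1.210576; f(t_3) = 0.021455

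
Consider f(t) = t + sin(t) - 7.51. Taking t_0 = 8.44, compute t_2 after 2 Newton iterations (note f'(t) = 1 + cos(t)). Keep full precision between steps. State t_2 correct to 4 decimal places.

9.5830

t_0 = 8.440000: f = 1.763149, f' = 0.446952 → t_1 = 8.440000 - (1.763149)/(0.446952) = 4.495170
t_1 = 4.495170: f = -3.991331, f' = 0.784485 → t_2 = 4.495170 - (-3.991331)/(0.784485) = 9.583006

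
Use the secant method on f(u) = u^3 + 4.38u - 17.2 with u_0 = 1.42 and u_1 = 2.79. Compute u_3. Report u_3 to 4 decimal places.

Secant update: u_(k+1) = u_k − f(u_k)·(u_k − u_(k-1))/(f(u_k) − f(u_(k-1))).
f(u_0) = -8.117112, f(u_1) = 16.737839
u_2 = 2.790000 - (16.737839)·(2.790000 - 1.420000)/(16.737839 - (-8.117112)) = 1.867414; f(u_2) = -2.508621
u_3 = 1.867414 - (-2.508621)·(1.867414 - 2.790000)/(-2.508621 - (16.737839)) = 1.987665; f(u_3) = -0.641131

1.9877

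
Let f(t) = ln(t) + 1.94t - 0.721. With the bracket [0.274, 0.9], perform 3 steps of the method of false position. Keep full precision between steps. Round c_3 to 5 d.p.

f(0.274000) = -1.484067, f(0.900000) = 0.919639
step 1: c = 0.660497, f(c) = 0.145602 > 0 → new bracket [0.274000, 0.660497]
step 2: c = 0.625966, f(c) = 0.024914 > 0 → new bracket [0.274000, 0.625966]
step 3: c = 0.620155, f(c) = 0.004314 > 0 → new bracket [0.274000, 0.620155]

0.62015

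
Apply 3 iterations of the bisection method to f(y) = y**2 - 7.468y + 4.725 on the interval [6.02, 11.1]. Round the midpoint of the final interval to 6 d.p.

6.972500

f(6.020000) = -3.991960, f(11.100000) = 45.040200 (opposite signs)
step 1: m = 8.560000, f(m) = 14.072520 > 0 → root in [6.020000, 8.560000]
step 2: m = 7.290000, f(m) = 3.427380 > 0 → root in [6.020000, 7.290000]
step 3: m = 6.655000, f(m) = -0.685515 < 0 → root in [6.655000, 7.290000]
Midpoint of [6.655000, 7.290000] = 6.972500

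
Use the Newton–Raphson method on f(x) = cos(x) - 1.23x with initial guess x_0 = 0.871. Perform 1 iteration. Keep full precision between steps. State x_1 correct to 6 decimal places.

0.656828

Newton update: x ← x − f(x)/f'(x).
f'(x) = -sin(x) - 1.23
x_0 = 0.871000: f = -0.427268, f' = -1.994973 → x_1 = 0.871000 - (-0.427268)/(-1.994973) = 0.656828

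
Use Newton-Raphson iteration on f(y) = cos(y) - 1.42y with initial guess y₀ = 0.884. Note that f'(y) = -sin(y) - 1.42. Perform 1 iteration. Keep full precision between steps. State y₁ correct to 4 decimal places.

0.6008

y_0 = 0.884000: f = -0.621217, f' = -2.193281 → y_1 = 0.884000 - (-0.621217)/(-2.193281) = 0.600764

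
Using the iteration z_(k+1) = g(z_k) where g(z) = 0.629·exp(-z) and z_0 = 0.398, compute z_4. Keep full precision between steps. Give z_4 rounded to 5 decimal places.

z_1 = g(0.398000) = 0.422475
z_2 = g(0.422475) = 0.412261
z_3 = g(0.412261) = 0.416493
z_4 = g(0.416493) = 0.414734

0.41473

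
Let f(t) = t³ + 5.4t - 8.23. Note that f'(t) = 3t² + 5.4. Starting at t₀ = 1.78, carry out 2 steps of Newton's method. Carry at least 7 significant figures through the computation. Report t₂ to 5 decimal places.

1.20638

t_0 = 1.780000: f = 7.021752, f' = 14.905200 → t_1 = 1.780000 - (7.021752)/(14.905200) = 1.308906
t_1 = 1.308906: f = 1.080555, f' = 10.539704 → t_2 = 1.308906 - (1.080555)/(10.539704) = 1.206384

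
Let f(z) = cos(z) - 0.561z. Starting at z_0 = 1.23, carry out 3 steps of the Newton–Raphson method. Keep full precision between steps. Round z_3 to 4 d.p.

0.9852

f'(z) = -sin(z) - 0.561
z_0 = 1.230000: f = -0.355792, f' = -1.503489 → z_1 = 1.230000 - (-0.355792)/(-1.503489) = 0.993356
z_1 = 0.993356: f = -0.011391, f' = -1.398862 → z_2 = 0.993356 - (-0.011391)/(-1.398862) = 0.985212
z_2 = 0.985212: f = -0.000018, f' = -1.394390 → z_3 = 0.985212 - (-0.000018)/(-1.394390) = 0.985199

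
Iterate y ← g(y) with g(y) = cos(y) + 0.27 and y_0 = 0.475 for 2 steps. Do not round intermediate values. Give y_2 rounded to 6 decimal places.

y_1 = g(0.475000) = 1.159293
y_2 = g(1.159293) = 0.669988

0.669988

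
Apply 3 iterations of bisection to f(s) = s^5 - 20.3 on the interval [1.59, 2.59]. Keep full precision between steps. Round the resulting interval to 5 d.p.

f(1.590000) = -10.137850, f(2.590000) = 96.246389 (opposite signs)
step 1: m = 2.090000, f(m) = 19.577822 > 0 → root in [1.590000, 2.090000]
step 2: m = 1.840000, f(m) = 0.790609 > 0 → root in [1.590000, 1.840000]
step 3: m = 1.715000, f(m) = -5.463870 < 0 → root in [1.715000, 1.840000]

[1.71500, 1.84000]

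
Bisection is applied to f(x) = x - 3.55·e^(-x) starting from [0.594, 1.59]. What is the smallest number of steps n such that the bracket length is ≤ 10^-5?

17

Initial width b − a = 1.59 − 0.594 = 0.996000.
After n steps the width is (b−a)/2^n; need (b−a)/2^n ≤ 10^-5.
So n ≥ log₂(0.996000/10^-5) = log₂(99600.0000) ≈ 16.6039.
Hence n = 17.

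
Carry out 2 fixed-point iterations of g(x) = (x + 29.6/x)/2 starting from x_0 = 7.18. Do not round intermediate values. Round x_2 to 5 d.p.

5.44452

x_1 = g(7.180000) = 5.651281
x_2 = g(5.651281) = 5.444516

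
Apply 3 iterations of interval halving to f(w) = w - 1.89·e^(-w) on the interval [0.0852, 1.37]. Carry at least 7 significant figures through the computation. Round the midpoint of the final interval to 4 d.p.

0.8079

f(0.085200) = -1.650441, f(1.370000) = 0.889738 (opposite signs)
step 1: m = 0.727600, f(m) = -0.185397 < 0 → root in [0.727600, 1.370000]
step 2: m = 1.048800, f(m) = 0.386624 > 0 → root in [0.727600, 1.048800]
step 3: m = 0.888200, f(m) = 0.110662 > 0 → root in [0.727600, 0.888200]
Midpoint of [0.727600, 0.888200] = 0.807900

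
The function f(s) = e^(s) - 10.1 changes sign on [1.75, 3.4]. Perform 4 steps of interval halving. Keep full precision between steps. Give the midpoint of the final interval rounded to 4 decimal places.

f(1.750000) = -4.345397, f(3.400000) = 19.864100 (opposite signs)
step 1: m = 2.575000, f(m) = 3.031317 > 0 → root in [1.750000, 2.575000]
step 2: m = 2.162500, f(m) = -1.407157 < 0 → root in [2.162500, 2.575000]
step 3: m = 2.368750, f(m) = 0.584029 > 0 → root in [2.162500, 2.368750]
step 4: m = 2.265625, f(m) = -0.462854 < 0 → root in [2.265625, 2.368750]
Midpoint of [2.265625, 2.368750] = 2.317188

2.3172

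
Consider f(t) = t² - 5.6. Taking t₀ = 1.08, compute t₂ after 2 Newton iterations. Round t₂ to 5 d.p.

2.46012

f'(t) = 2t
t_0 = 1.080000: f = -4.433600, f' = 2.160000 → t_1 = 1.080000 - (-4.433600)/(2.160000) = 3.132593
t_1 = 3.132593: f = 4.213136, f' = 6.265185 → t_2 = 3.132593 - (4.213136)/(6.265185) = 2.460125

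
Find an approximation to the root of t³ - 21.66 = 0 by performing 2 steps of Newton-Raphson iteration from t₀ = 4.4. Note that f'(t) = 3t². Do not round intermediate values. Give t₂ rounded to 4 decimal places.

2.8647

Newton update: t ← t − f(t)/f'(t).
t_0 = 4.400000: f = 63.524000, f' = 58.080000 → t_1 = 4.400000 - (63.524000)/(58.080000) = 3.306267
t_1 = 3.306267: f = 14.482139, f' = 32.794209 → t_2 = 3.306267 - (14.482139)/(32.794209) = 2.864661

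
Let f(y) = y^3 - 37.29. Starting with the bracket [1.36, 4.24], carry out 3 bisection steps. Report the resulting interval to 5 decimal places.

[3.16000, 3.52000]

f(1.360000) = -34.774544, f(4.240000) = 38.935024 (opposite signs)
step 1: m = 2.800000, f(m) = -15.338000 < 0 → root in [2.800000, 4.240000]
step 2: m = 3.520000, f(m) = 6.324208 > 0 → root in [2.800000, 3.520000]
step 3: m = 3.160000, f(m) = -5.735504 < 0 → root in [3.160000, 3.520000]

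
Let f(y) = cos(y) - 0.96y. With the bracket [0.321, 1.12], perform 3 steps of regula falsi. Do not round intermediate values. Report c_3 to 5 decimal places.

0.75695

f(0.321000) = 0.640760, f(1.120000) = -0.639518
step 1: c = 0.720888, f(c) = 0.059168 > 0 → new bracket [0.720888, 1.120000]
step 2: c = 0.754686, f(c) = 0.003988 > 0 → new bracket [0.754686, 1.120000]
step 3: c = 0.756950, f(c) = 0.000262 > 0 → new bracket [0.756950, 1.120000]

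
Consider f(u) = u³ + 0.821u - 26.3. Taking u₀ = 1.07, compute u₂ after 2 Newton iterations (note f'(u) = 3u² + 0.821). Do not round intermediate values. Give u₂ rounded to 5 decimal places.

4.66787

u_0 = 1.070000: f = -24.196487, f' = 4.255700 → u_1 = 1.070000 - (-24.196487)/(4.255700) = 6.755666
u_1 = 6.755666: f = 287.568340, f' = 137.738052 → u_2 = 6.755666 - (287.568340)/(137.738052) = 4.667874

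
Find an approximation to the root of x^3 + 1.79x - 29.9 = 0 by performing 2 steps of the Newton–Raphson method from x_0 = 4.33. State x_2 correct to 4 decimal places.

f'(x) = 3x^2 + 1.79
x_0 = 4.330000: f = 59.033437, f' = 58.036700 → x_1 = 4.330000 - (59.033437)/(58.036700) = 3.312826
x_1 = 3.312826: f = 12.387606, f' = 34.714443 → x_2 = 3.312826 - (12.387606)/(34.714443) = 2.955983

2.9560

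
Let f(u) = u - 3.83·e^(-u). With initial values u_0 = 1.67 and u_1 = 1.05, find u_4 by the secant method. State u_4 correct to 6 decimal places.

1.178564

f(u_0) = 0.949014, f(u_1) = -0.290262
u_2 = 1.050000 - (-0.290262)·(1.050000 - 1.670000)/(-0.290262 - (0.949014)) = 1.195216; f(u_2) = 0.036110
u_3 = 1.195216 - (0.036110)·(1.195216 - 1.050000)/(0.036110 - (-0.290262)) = 1.179149; f(u_3) = 0.001270
u_4 = 1.179149 - (0.001270)·(1.179149 - 1.195216)/(0.001270 - (0.036110)) = 1.178564; f(u_4) = -0.000006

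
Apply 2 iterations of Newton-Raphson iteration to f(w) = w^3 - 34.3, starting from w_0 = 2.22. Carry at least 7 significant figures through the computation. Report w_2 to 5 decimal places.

3.32509

Newton update: w ← w − f(w)/f'(w).
f'(w) = 3w^2
w_0 = 2.220000: f = -23.358952, f' = 14.785200 → w_1 = 2.220000 - (-23.358952)/(14.785200) = 3.799887
w_1 = 3.799887: f = 20.567125, f' = 43.317434 → w_2 = 3.799887 - (20.567125)/(43.317434) = 3.325087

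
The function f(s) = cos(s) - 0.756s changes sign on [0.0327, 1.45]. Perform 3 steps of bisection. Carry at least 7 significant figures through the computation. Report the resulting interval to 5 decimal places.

[0.74135, 0.91851]

f(0.032700) = 0.974744, f(1.450000) = -0.975697 (opposite signs)
step 1: m = 0.741350, f(m) = 0.177097 > 0 → root in [0.741350, 1.450000]
step 2: m = 1.095675, f(m) = -0.370884 < 0 → root in [0.741350, 1.095675]
step 3: m = 0.918512, f(m) = -0.087393 < 0 → root in [0.741350, 0.918512]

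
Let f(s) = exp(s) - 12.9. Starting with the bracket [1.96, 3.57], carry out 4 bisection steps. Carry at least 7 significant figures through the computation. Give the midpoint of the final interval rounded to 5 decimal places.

f(1.960000) = -5.800673, f(3.570000) = 22.616593 (opposite signs)
step 1: m = 2.765000, f(m) = 2.979040 > 0 → root in [1.960000, 2.765000]
step 2: m = 2.362500, f(m) = -2.282538 < 0 → root in [2.362500, 2.765000]
step 3: m = 2.563750, f(m) = 0.084418 > 0 → root in [2.362500, 2.563750]
step 4: m = 2.463125, f(m) = -1.158554 < 0 → root in [2.463125, 2.563750]
Midpoint of [2.463125, 2.563750] = 2.513437

2.51344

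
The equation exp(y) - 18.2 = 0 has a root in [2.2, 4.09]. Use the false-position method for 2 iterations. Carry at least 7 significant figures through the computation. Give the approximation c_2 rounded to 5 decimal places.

2.72281

f(2.200000) = -9.174987, f(4.090000) = 41.539892
step 1: c = 2.541926, f(c) = -5.495887 < 0 → new bracket [2.541926, 4.090000]
step 2: c = 2.722810, f(c) = -2.976957 < 0 → new bracket [2.722810, 4.090000]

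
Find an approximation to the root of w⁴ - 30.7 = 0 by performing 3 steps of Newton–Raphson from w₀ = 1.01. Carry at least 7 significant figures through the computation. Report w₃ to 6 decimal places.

4.659419

f'(w) = 4w³
w_0 = 1.010000: f = -29.659396, f' = 4.121204 → w_1 = 1.010000 - (-29.659396)/(4.121204) = 8.206779
w_1 = 8.206779: f = 4505.487897, f' = 2210.946674 → w_2 = 8.206779 - (4505.487897)/(2210.946674) = 6.168970
w_2 = 6.168970: f = 1417.573657, f' = 939.069996 → w_3 = 6.168970 - (1417.573657)/(939.069996) = 4.659419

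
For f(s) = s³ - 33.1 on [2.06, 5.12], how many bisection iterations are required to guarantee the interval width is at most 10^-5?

Initial width b − a = 5.12 − 2.06 = 3.060000.
After n steps the width is (b−a)/2^n; need (b−a)/2^n ≤ 10^-5.
So n ≥ log₂(3.060000/10^-5) = log₂(306000.0000) ≈ 18.2232.
Hence n = 19.

19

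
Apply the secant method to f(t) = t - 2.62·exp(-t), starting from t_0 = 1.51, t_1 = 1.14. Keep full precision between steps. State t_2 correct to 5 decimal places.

Secant update: t_(k+1) = t_k − f(t_k)·(t_k − t_(k-1))/(f(t_k) − f(t_(k-1))).
f(t_0) = 0.931216, f(t_1) = 0.302074
t_2 = 1.140000 - (0.302074)·(1.140000 - 1.510000)/(0.302074 - (0.931216)) = 0.962349; f(t_2) = -0.038476

0.96235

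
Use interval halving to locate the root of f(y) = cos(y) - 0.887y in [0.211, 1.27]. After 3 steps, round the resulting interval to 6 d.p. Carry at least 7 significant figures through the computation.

f(0.211000) = 0.790665, f(1.270000) = -0.830209 (opposite signs)
step 1: m = 0.740500, f(m) = 0.081308 > 0 → root in [0.740500, 1.270000]
step 2: m = 1.005250, f(m) = -0.355780 < 0 → root in [0.740500, 1.005250]
step 3: m = 0.872875, f(m) = -0.131614 < 0 → root in [0.740500, 0.872875]

[0.740500, 0.872875]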